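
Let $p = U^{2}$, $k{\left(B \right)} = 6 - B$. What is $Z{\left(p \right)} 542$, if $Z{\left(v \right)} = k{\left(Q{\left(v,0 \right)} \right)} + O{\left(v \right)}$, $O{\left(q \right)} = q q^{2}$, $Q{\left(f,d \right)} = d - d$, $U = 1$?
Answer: $3794$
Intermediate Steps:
$Q{\left(f,d \right)} = 0$
$O{\left(q \right)} = q^{3}$
$p = 1$ ($p = 1^{2} = 1$)
$Z{\left(v \right)} = 6 + v^{3}$ ($Z{\left(v \right)} = \left(6 - 0\right) + v^{3} = \left(6 + 0\right) + v^{3} = 6 + v^{3}$)
$Z{\left(p \right)} 542 = \left(6 + 1^{3}\right) 542 = \left(6 + 1\right) 542 = 7 \cdot 542 = 3794$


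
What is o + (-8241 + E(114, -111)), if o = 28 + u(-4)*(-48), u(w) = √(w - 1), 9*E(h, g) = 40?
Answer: -73877/9 - 48*I*√5 ≈ -8208.6 - 107.33*I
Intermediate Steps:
E(h, g) = 40/9 (E(h, g) = (⅑)*40 = 40/9)
u(w) = √(-1 + w)
o = 28 - 48*I*√5 (o = 28 + √(-1 - 4)*(-48) = 28 + √(-5)*(-48) = 28 + (I*√5)*(-48) = 28 - 48*I*√5 ≈ 28.0 - 107.33*I)
o + (-8241 + E(114, -111)) = (28 - 48*I*√5) + (-8241 + 40/9) = (28 - 48*I*√5) - 74129/9 = -73877/9 - 48*I*√5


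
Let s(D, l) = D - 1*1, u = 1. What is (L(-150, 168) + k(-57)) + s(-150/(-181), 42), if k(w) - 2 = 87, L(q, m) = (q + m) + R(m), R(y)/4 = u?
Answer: 20060/181 ≈ 110.83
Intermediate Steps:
R(y) = 4 (R(y) = 4*1 = 4)
s(D, l) = -1 + D (s(D, l) = D - 1 = -1 + D)
L(q, m) = 4 + m + q (L(q, m) = (q + m) + 4 = (m + q) + 4 = 4 + m + q)
k(w) = 89 (k(w) = 2 + 87 = 89)
(L(-150, 168) + k(-57)) + s(-150/(-181), 42) = ((4 + 168 - 150) + 89) + (-1 - 150/(-181)) = (22 + 89) + (-1 - 150*(-1/181)) = 111 + (-1 + 150/181) = 111 - 31/181 = 20060/181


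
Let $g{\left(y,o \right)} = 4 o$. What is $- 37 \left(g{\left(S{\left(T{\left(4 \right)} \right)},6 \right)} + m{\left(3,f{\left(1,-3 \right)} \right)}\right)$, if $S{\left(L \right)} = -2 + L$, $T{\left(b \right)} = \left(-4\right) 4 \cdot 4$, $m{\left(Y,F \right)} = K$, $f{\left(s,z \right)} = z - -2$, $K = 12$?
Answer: $-1332$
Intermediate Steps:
$f{\left(s,z \right)} = 2 + z$ ($f{\left(s,z \right)} = z + 2 = 2 + z$)
$m{\left(Y,F \right)} = 12$
$T{\left(b \right)} = -64$ ($T{\left(b \right)} = \left(-16\right) 4 = -64$)
$- 37 \left(g{\left(S{\left(T{\left(4 \right)} \right)},6 \right)} + m{\left(3,f{\left(1,-3 \right)} \right)}\right) = - 37 \left(4 \cdot 6 + 12\right) = - 37 \left(24 + 12\right) = \left(-37\right) 36 = -1332$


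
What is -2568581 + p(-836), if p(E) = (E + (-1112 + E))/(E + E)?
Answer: -536833081/209 ≈ -2.5686e+6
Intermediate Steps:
p(E) = (-1112 + 2*E)/(2*E) (p(E) = (-1112 + 2*E)/((2*E)) = (-1112 + 2*E)*(1/(2*E)) = (-1112 + 2*E)/(2*E))
-2568581 + p(-836) = -2568581 + (-556 - 836)/(-836) = -2568581 - 1/836*(-1392) = -2568581 + 348/209 = -536833081/209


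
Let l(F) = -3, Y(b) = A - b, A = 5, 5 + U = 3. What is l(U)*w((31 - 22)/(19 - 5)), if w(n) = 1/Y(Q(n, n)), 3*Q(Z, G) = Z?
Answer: -42/67 ≈ -0.62687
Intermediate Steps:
U = -2 (U = -5 + 3 = -2)
Q(Z, G) = Z/3
Y(b) = 5 - b
w(n) = 1/(5 - n/3)
l(U)*w((31 - 22)/(19 - 5)) = -(-9)/(-15 + (31 - 22)/(19 - 5)) = -(-9)/(-15 + 9/14) = -(-9)/(-201/14) = -(-9)*(-14)/201 = -3*14/67 = -42/67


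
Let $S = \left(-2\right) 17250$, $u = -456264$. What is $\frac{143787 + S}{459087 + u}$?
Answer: $\frac{36429}{941} \approx 38.713$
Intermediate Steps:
$S = -34500$
$\frac{143787 + S}{459087 + u} = \frac{143787 - 34500}{459087 - 456264} = \frac{109287}{2823} = 109287 \cdot \frac{1}{2823} = \frac{36429}{941}$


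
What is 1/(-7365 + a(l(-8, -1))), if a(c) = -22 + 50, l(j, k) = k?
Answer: -1/7337 ≈ -0.00013630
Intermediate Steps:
a(c) = 28
1/(-7365 + a(l(-8, -1))) = 1/(-7365 + 28) = 1/(-7337) = -1/7337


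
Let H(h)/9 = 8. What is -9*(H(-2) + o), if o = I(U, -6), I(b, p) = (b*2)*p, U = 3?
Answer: -324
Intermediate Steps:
I(b, p) = 2*b*p (I(b, p) = (2*b)*p = 2*b*p)
H(h) = 72 (H(h) = 9*8 = 72)
o = -36 (o = 2*3*(-6) = -36)
-9*(H(-2) + o) = -9*(72 - 36) = -9*36 = -324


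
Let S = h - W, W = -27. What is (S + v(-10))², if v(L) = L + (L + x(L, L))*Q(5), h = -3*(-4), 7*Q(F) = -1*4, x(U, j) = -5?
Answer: 69169/49 ≈ 1411.6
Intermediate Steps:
Q(F) = -4/7 (Q(F) = (-1*4)/7 = (⅐)*(-4) = -4/7)
h = 12
v(L) = 20/7 + 3*L/7 (v(L) = L + (L - 5)*(-4/7) = L + (-5 + L)*(-4/7) = L + (20/7 - 4*L/7) = 20/7 + 3*L/7)
S = 39 (S = 12 - 1*(-27) = 12 + 27 = 39)
(S + v(-10))² = (39 + (20/7 + (3/7)*(-10)))² = (39 + (20/7 - 30/7))² = (39 - 10/7)² = (263/7)² = 69169/49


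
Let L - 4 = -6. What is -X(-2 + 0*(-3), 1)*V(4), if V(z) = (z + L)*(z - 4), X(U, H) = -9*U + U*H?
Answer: 0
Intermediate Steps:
L = -2 (L = 4 - 6 = -2)
X(U, H) = -9*U + H*U
V(z) = (-4 + z)*(-2 + z) (V(z) = (z - 2)*(z - 4) = (-2 + z)*(-4 + z) = (-4 + z)*(-2 + z))
-X(-2 + 0*(-3), 1)*V(4) = -(-2 + 0*(-3))*(-9 + 1)*(8 + 4**2 - 6*4) = -(-2 + 0)*(-8)*(8 + 16 - 24) = -(-2*(-8))*0 = -16*0 = -1*0 = 0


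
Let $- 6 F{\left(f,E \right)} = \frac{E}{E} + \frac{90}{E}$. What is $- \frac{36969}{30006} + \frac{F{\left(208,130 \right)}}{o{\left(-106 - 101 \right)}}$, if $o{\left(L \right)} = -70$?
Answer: $- \frac{931438}{758485} \approx -1.228$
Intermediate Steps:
$F{\left(f,E \right)} = - \frac{1}{6} - \frac{15}{E}$ ($F{\left(f,E \right)} = - \frac{\frac{E}{E} + \frac{90}{E}}{6} = - \frac{1 + \frac{90}{E}}{6} = - \frac{1}{6} - \frac{15}{E}$)
$- \frac{36969}{30006} + \frac{F{\left(208,130 \right)}}{o{\left(-106 - 101 \right)}} = - \frac{36969}{30006} + \frac{\frac{1}{6} \cdot \frac{1}{130} \left(-90 - 130\right)}{-70} = \left(-36969\right) \frac{1}{30006} + \frac{1}{6} \cdot \frac{1}{130} \left(-90 - 130\right) \left(- \frac{1}{70}\right) = - \frac{12323}{10002} + \frac{1}{6} \cdot \frac{1}{130} \left(-220\right) \left(- \frac{1}{70}\right) = - \frac{12323}{10002} - - \frac{11}{2730} = - \frac{12323}{10002} + \frac{11}{2730} = - \frac{931438}{758485}$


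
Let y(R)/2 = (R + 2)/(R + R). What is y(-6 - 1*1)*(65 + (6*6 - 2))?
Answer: 495/7 ≈ 70.714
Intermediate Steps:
y(R) = (2 + R)/R (y(R) = 2*((R + 2)/(R + R)) = 2*((2 + R)/((2*R))) = 2*((2 + R)*(1/(2*R))) = 2*((2 + R)/(2*R)) = (2 + R)/R)
y(-6 - 1*1)*(65 + (6*6 - 2)) = ((2 + (-6 - 1*1))/(-6 - 1*1))*(65 + (6*6 - 2)) = ((2 + (-6 - 1))/(-6 - 1))*(65 + (36 - 2)) = ((2 - 7)/(-7))*(65 + 34) = -⅐*(-5)*99 = (5/7)*99 = 495/7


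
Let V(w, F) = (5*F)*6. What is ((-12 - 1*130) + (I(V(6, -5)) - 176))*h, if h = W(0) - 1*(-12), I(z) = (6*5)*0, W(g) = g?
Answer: -3816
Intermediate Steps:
V(w, F) = 30*F
I(z) = 0 (I(z) = 30*0 = 0)
h = 12 (h = 0 - 1*(-12) = 0 + 12 = 12)
((-12 - 1*130) + (I(V(6, -5)) - 176))*h = ((-12 - 1*130) + (0 - 176))*12 = ((-12 - 130) - 176)*12 = (-142 - 176)*12 = -318*12 = -3816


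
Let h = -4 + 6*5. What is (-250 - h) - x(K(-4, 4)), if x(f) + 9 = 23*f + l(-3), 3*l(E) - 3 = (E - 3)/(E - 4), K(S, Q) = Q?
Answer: -2522/7 ≈ -360.29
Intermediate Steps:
h = 26 (h = -4 + 30 = 26)
l(E) = 1 + (-3 + E)/(3*(-4 + E)) (l(E) = 1 + ((E - 3)/(E - 4))/3 = 1 + ((-3 + E)/(-4 + E))/3 = 1 + (-3 + E)/(3*(-4 + E)))
x(f) = -54/7 + 23*f (x(f) = -9 + (23*f + (-15 + 4*(-3))/(3*(-4 - 3))) = -9 + (23*f + (⅓)*(-15 - 12)/(-7)) = -9 + (23*f + (⅓)*(-⅐)*(-27)) = -9 + (23*f + 9/7) = -9 + (9/7 + 23*f) = -54/7 + 23*f)
(-250 - h) - x(K(-4, 4)) = (-250 - 1*26) - (-54/7 + 23*4) = (-250 - 26) - (-54/7 + 92) = -276 - 1*590/7 = -276 - 590/7 = -2522/7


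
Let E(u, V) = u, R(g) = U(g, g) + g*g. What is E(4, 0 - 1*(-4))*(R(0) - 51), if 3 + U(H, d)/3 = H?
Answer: -240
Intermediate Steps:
U(H, d) = -9 + 3*H
R(g) = -9 + g² + 3*g (R(g) = (-9 + 3*g) + g*g = (-9 + 3*g) + g² = -9 + g² + 3*g)
E(4, 0 - 1*(-4))*(R(0) - 51) = 4*((-9 + 0² + 3*0) - 51) = 4*((-9 + 0 + 0) - 51) = 4*(-9 - 51) = 4*(-60) = -240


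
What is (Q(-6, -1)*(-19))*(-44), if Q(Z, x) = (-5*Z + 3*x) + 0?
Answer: 22572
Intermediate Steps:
Q(Z, x) = -5*Z + 3*x
(Q(-6, -1)*(-19))*(-44) = ((-5*(-6) + 3*(-1))*(-19))*(-44) = ((30 - 3)*(-19))*(-44) = (27*(-19))*(-44) = -513*(-44) = 22572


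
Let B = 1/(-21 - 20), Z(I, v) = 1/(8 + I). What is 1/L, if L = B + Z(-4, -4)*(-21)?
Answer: -164/865 ≈ -0.18960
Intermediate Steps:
B = -1/41 (B = 1/(-41) = -1/41 ≈ -0.024390)
L = -865/164 (L = -1/41 - 21/(8 - 4) = -1/41 - 21/4 = -865/164 ≈ -5.2744)
1/L = 1/(-865/164) = -164/865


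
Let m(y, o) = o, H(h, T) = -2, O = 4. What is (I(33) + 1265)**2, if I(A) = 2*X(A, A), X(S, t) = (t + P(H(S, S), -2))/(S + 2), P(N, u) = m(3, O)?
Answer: 1966833801/1225 ≈ 1.6056e+6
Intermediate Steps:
P(N, u) = 4
X(S, t) = (4 + t)/(2 + S) (X(S, t) = (t + 4)/(S + 2) = (4 + t)/(2 + S))
I(A) = 2*(4 + A)/(2 + A) (I(A) = 2*((4 + A)/(2 + A)) = 2*(4 + A)/(2 + A))
(I(33) + 1265)**2 = (2*(4 + 33)/(2 + 33) + 1265)**2 = (2*37/35 + 1265)**2 = (2*(1/35)*37 + 1265)**2 = (74/35 + 1265)**2 = (44349/35)**2 = 1966833801/1225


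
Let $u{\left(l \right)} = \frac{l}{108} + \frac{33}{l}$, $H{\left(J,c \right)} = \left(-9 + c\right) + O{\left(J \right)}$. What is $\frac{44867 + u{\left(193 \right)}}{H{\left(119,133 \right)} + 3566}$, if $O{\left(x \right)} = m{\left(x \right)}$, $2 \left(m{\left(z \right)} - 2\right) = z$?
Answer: $\frac{935248561}{78196266} \approx 11.96$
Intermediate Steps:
$m{\left(z \right)} = 2 + \frac{z}{2}$
$O{\left(x \right)} = 2 + \frac{x}{2}$
$H{\left(J,c \right)} = -7 + c + \frac{J}{2}$ ($H{\left(J,c \right)} = \left(-9 + c\right) + \left(2 + \frac{J}{2}\right) = -7 + c + \frac{J}{2}$)
$u{\left(l \right)} = \frac{33}{l} + \frac{l}{108}$ ($u{\left(l \right)} = l \frac{1}{108} + \frac{33}{l} = \frac{l}{108} + \frac{33}{l} = \frac{33}{l} + \frac{l}{108}$)
$\frac{44867 + u{\left(193 \right)}}{H{\left(119,133 \right)} + 3566} = \frac{44867 + \left(\frac{33}{193} + \frac{1}{108} \cdot 193\right)}{\left(-7 + 133 + \frac{1}{2} \cdot 119\right) + 3566} = \frac{44867 + \left(33 \cdot \frac{1}{193} + \frac{193}{108}\right)}{\left(-7 + 133 + \frac{119}{2}\right) + 3566} = \frac{44867 + \left(\frac{33}{193} + \frac{193}{108}\right)}{\frac{371}{2} + 3566} = \frac{44867 + \frac{40813}{20844}}{\frac{7503}{2}} = \frac{935248561}{20844} \cdot \frac{2}{7503} = \frac{935248561}{78196266}$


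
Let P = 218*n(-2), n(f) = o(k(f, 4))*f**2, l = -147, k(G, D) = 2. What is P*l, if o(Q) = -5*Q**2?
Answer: 2563680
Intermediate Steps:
n(f) = -20*f**2 (n(f) = (-5*2**2)*f**2 = (-5*4)*f**2 = -20*f**2)
P = -17440 (P = 218*(-20*(-2)**2) = 218*(-20*4) = 218*(-80) = -17440)
P*l = -17440*(-147) = 2563680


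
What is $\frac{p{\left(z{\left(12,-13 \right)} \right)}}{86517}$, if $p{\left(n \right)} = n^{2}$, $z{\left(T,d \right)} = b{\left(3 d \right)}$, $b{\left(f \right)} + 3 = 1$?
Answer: $\frac{4}{86517} \approx 4.6234 \cdot 10^{-5}$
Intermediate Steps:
$b{\left(f \right)} = -2$ ($b{\left(f \right)} = -3 + 1 = -2$)
$z{\left(T,d \right)} = -2$
$\frac{p{\left(z{\left(12,-13 \right)} \right)}}{86517} = \frac{\left(-2\right)^{2}}{86517} = 4 \cdot \frac{1}{86517} = \frac{4}{86517}$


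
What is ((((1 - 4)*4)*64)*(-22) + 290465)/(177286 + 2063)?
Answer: 307361/179349 ≈ 1.7138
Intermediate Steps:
((((1 - 4)*4)*64)*(-22) + 290465)/(177286 + 2063) = ((-3*4*64)*(-22) + 290465)/179349 = (-12*64*(-22) + 290465)*(1/179349) = (-768*(-22) + 290465)*(1/179349) = (16896 + 290465)*(1/179349) = 307361*(1/179349) = 307361/179349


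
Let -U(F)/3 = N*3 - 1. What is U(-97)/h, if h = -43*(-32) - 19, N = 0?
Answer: 3/1357 ≈ 0.0022108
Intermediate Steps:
U(F) = 3 (U(F) = -3*(0*3 - 1) = -3*(0 - 1) = -3*(-1) = 3)
h = 1357 (h = 1376 - 19 = 1357)
U(-97)/h = 3/1357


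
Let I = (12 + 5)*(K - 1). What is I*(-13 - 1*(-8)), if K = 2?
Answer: -85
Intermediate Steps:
I = 17 (I = (12 + 5)*(2 - 1) = 17*1 = 17)
I*(-13 - 1*(-8)) = 17*(-13 - 1*(-8)) = 17*(-13 + 8) = 17*(-5) = -85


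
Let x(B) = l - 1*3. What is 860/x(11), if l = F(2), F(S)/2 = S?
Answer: 860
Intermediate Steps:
F(S) = 2*S
l = 4 (l = 2*2 = 4)
x(B) = 1 (x(B) = 4 - 1*3 = 4 - 3 = 1)
860/x(11) = 860/1 = 860*1 = 860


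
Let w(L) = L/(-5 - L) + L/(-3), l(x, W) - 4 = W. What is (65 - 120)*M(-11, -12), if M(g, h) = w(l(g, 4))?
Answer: 7040/39 ≈ 180.51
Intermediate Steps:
l(x, W) = 4 + W
w(L) = -L/3 + L/(-5 - L) (w(L) = L/(-5 - L) + L*(-⅓) = L/(-5 - L) - L/3 = -L/3 + L/(-5 - L))
M(g, h) = -128/39 (M(g, h) = -(4 + 4)*(8 + (4 + 4))/(15 + 3*(4 + 4)) = -1*8*(8 + 8)/(15 + 3*8) = -1*8*16/(15 + 24) = -1*8*16/39 = -1*8*1/39*16 = -128/39)
(65 - 120)*M(-11, -12) = (65 - 120)*(-128/39) = -55*(-128/39) = 7040/39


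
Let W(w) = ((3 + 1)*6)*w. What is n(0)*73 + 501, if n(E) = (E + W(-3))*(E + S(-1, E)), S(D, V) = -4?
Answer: 21525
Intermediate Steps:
W(w) = 24*w (W(w) = (4*6)*w = 24*w)
n(E) = (-72 + E)*(-4 + E) (n(E) = (E + 24*(-3))*(E - 4) = (E - 72)*(-4 + E) = (-72 + E)*(-4 + E))
n(0)*73 + 501 = (288 + 0**2 - 76*0)*73 + 501 = (288 + 0 + 0)*73 + 501 = 288*73 + 501 = 21024 + 501 = 21525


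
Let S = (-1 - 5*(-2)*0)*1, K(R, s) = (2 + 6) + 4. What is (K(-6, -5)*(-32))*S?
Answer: 384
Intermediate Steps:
K(R, s) = 12 (K(R, s) = 8 + 4 = 12)
S = -1 (S = (-1 + 10*0)*1 = (-1 + 0)*1 = -1*1 = -1)
(K(-6, -5)*(-32))*S = (12*(-32))*(-1) = -384*(-1) = 384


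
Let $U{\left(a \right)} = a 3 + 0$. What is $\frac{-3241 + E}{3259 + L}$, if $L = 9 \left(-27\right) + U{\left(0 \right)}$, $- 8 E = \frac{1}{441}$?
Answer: $- \frac{11434249}{10640448} \approx -1.0746$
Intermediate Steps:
$E = - \frac{1}{3528}$ ($E = - \frac{1}{8 \cdot 441} = \left(- \frac{1}{8}\right) \frac{1}{441} = - \frac{1}{3528} \approx -0.00028345$)
$U{\left(a \right)} = 3 a$ ($U{\left(a \right)} = 3 a + 0 = 3 a$)
$L = -243$ ($L = 9 \left(-27\right) + 3 \cdot 0 = -243 + 0 = -243$)
$\frac{-3241 + E}{3259 + L} = \frac{-3241 - \frac{1}{3528}}{3259 - 243} = - \frac{11434249}{3528 \cdot 3016} = \left(- \frac{11434249}{3528}\right) \frac{1}{3016} = - \frac{11434249}{10640448}$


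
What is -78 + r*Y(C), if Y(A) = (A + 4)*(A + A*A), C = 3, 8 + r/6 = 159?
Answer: 76026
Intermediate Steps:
r = 906 (r = -48 + 6*159 = -48 + 954 = 906)
Y(A) = (4 + A)*(A + A²)
-78 + r*Y(C) = -78 + 906*(3*(4 + 3² + 5*3)) = -78 + 906*(3*(4 + 9 + 15)) = -78 + 906*(3*28) = -78 + 906*84 = -78 + 76104 = 76026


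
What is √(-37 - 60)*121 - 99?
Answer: -99 + 121*I*√97 ≈ -99.0 + 1191.7*I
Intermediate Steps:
√(-37 - 60)*121 - 99 = √(-97)*121 - 99 = (I*√97)*121 - 99 = 121*I*√97 - 99 = -99 + 121*I*√97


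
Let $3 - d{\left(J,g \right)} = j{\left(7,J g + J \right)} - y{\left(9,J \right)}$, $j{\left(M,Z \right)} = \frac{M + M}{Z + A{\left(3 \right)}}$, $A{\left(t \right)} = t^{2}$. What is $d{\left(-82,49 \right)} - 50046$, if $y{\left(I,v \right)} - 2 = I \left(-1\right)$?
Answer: $- \frac{204754536}{4091} \approx -50050.0$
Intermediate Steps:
$y{\left(I,v \right)} = 2 - I$ ($y{\left(I,v \right)} = 2 + I \left(-1\right) = 2 - I$)
$j{\left(M,Z \right)} = \frac{2 M}{9 + Z}$ ($j{\left(M,Z \right)} = \frac{M + M}{Z + 3^{2}} = \frac{2 M}{Z + 9} = \frac{2 M}{9 + Z}$)
$d{\left(J,g \right)} = -4 - \frac{14}{9 + J + J g}$ ($d{\left(J,g \right)} = 3 - \left(2 \cdot 7 \frac{1}{9 + \left(J g + J\right)} - \left(2 - 9\right)\right) = 3 - \left(2 \cdot 7 \frac{1}{9 + \left(J + J g\right)} - \left(2 - 9\right)\right) = 3 - \left(2 \cdot 7 \frac{1}{9 + J + J g} - -7\right) = 3 - \left(\frac{14}{9 + J + J g} + 7\right) = 3 - \left(7 + \frac{14}{9 + J + J g}\right) = -4 - \frac{14}{9 + J + J g}$)
$d{\left(-82,49 \right)} - 50046 = \frac{2 \left(-25 - - 164 \left(1 + 49\right)\right)}{9 - 82 \left(1 + 49\right)} - 50046 = \frac{2 \left(-25 - \left(-164\right) 50\right)}{9 - 4100} - 50046 = \frac{2 \left(-25 + 8200\right)}{9 - 4100} - 50046 = 2 \frac{1}{-4091} \cdot 8175 - 50046 = 2 \left(- \frac{1}{4091}\right) 8175 - 50046 = - \frac{16350}{4091} - 50046 = - \frac{204754536}{4091}$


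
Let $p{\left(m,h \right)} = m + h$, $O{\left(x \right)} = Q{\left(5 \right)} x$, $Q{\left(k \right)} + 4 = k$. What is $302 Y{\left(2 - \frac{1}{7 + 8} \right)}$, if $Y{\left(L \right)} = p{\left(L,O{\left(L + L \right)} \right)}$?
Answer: $\frac{8758}{5} \approx 1751.6$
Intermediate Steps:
$Q{\left(k \right)} = -4 + k$
$O{\left(x \right)} = x$ ($O{\left(x \right)} = \left(-4 + 5\right) x = 1 x = x$)
$p{\left(m,h \right)} = h + m$
$Y{\left(L \right)} = 3 L$ ($Y{\left(L \right)} = \left(L + L\right) + L = 2 L + L = 3 L$)
$302 Y{\left(2 - \frac{1}{7 + 8} \right)} = 302 \cdot 3 \left(2 - \frac{1}{7 + 8}\right) = 302 \cdot 3 \left(2 - \frac{1}{15}\right) = 302 \cdot 3 \cdot \frac{29}{15} = 302 \cdot \frac{29}{5} = \frac{8758}{5}$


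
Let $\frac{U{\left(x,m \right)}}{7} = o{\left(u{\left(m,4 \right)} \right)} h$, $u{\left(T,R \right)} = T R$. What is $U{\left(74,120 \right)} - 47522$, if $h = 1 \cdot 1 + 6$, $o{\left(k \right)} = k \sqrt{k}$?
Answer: $-47522 + 94080 \sqrt{30} \approx 4.6778 \cdot 10^{5}$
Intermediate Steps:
$u{\left(T,R \right)} = R T$
$o{\left(k \right)} = k^{\frac{3}{2}}$
$h = 7$ ($h = 1 + 6 = 7$)
$U{\left(x,m \right)} = 392 m^{\frac{3}{2}}$ ($U{\left(x,m \right)} = 7 \left(4 m\right)^{\frac{3}{2}} \cdot 7 = 7 \cdot 8 m^{\frac{3}{2}} \cdot 7 = 7 \cdot 56 m^{\frac{3}{2}} = 392 m^{\frac{3}{2}}$)
$U{\left(74,120 \right)} - 47522 = 392 \cdot 120^{\frac{3}{2}} - 47522 = 392 \cdot 240 \sqrt{30} - 47522 = 94080 \sqrt{30} - 47522 = -47522 + 94080 \sqrt{30}$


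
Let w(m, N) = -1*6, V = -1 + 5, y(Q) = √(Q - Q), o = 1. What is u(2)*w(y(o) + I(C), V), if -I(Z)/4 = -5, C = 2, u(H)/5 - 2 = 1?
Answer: -90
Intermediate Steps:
y(Q) = 0 (y(Q) = √0 = 0)
u(H) = 15 (u(H) = 10 + 5*1 = 10 + 5 = 15)
V = 4
I(Z) = 20 (I(Z) = -4*(-5) = 20)
w(m, N) = -6
u(2)*w(y(o) + I(C), V) = 15*(-6) = -90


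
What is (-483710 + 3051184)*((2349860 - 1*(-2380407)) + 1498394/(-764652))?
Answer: 331663230862566395/27309 ≈ 1.2145e+13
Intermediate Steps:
(-483710 + 3051184)*((2349860 - 1*(-2380407)) + 1498394/(-764652)) = 2567474*((2349860 + 2380407) + 1498394*(-1/764652)) = 2567474*(4730267 - 749197/382326) = 2567474*(1808503311845/382326) = 331663230862566395/27309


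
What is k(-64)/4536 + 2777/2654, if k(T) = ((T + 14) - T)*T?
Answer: 182473/214974 ≈ 0.84881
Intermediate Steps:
k(T) = 14*T (k(T) = ((14 + T) - T)*T = 14*T)
k(-64)/4536 + 2777/2654 = (14*(-64))/4536 + 2777/2654 = -896*1/4536 + 2777*(1/2654) = -16/81 + 2777/2654 = 182473/214974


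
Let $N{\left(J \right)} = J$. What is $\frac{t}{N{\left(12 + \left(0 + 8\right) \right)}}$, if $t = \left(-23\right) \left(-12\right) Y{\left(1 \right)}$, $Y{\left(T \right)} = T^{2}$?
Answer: $\frac{69}{5} \approx 13.8$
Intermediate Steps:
$t = 276$ ($t = \left(-23\right) \left(-12\right) 1^{2} = 276 \cdot 1 = 276$)
$\frac{t}{N{\left(12 + \left(0 + 8\right) \right)}} = \frac{276}{12 + \left(0 + 8\right)} = \frac{276}{12 + 8} = \frac{276}{20} = 276 \cdot \frac{1}{20} = \frac{69}{5}$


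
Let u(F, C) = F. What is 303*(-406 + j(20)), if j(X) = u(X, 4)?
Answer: -116958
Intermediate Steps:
j(X) = X
303*(-406 + j(20)) = 303*(-406 + 20) = 303*(-386) = -116958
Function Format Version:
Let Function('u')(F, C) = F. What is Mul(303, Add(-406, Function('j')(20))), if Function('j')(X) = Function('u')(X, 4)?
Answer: -116958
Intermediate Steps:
Function('j')(X) = X
Mul(303, Add(-406, Function('j')(20))) = Mul(303, Add(-406, 20)) = Mul(303, -386) = -116958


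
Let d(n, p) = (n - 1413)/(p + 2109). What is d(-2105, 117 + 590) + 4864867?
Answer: 6849730977/1408 ≈ 4.8649e+6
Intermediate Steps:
d(n, p) = (-1413 + n)/(2109 + p)
d(-2105, 117 + 590) + 4864867 = (-1413 - 2105)/(2109 + (117 + 590)) + 4864867 = -3518/(2109 + 707) + 4864867 = -3518/2816 + 4864867 = (1/2816)*(-3518) + 4864867 = -1759/1408 + 4864867 = 6849730977/1408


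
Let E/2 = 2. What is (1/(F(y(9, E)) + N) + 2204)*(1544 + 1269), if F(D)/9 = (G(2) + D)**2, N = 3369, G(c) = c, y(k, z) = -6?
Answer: 21780082889/3513 ≈ 6.1999e+6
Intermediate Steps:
E = 4 (E = 2*2 = 4)
F(D) = 9*(2 + D)**2
(1/(F(y(9, E)) + N) + 2204)*(1544 + 1269) = (1/(9*(2 - 6)**2 + 3369) + 2204)*(1544 + 1269) = (1/(9*(-4)**2 + 3369) + 2204)*2813 = (1/(9*16 + 3369) + 2204)*2813 = (1/(144 + 3369) + 2204)*2813 = (1/3513 + 2204)*2813 = (7742653/3513)*2813 = 21780082889/3513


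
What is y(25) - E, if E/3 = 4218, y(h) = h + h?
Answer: -12604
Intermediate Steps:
y(h) = 2*h
E = 12654 (E = 3*4218 = 12654)
y(25) - E = 2*25 - 1*12654 = 50 - 12654 = -12604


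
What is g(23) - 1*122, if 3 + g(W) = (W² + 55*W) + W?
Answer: 1692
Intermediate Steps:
g(W) = -3 + W² + 56*W (g(W) = -3 + ((W² + 55*W) + W) = -3 + (W² + 56*W) = -3 + W² + 56*W)
g(23) - 1*122 = (-3 + 23² + 56*23) - 1*122 = (-3 + 529 + 1288) - 122 = 1814 - 122 = 1692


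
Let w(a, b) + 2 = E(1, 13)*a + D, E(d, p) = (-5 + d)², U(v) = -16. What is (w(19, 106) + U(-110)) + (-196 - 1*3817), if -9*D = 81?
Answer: -3736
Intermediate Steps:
D = -9 (D = -⅑*81 = -9)
w(a, b) = -11 + 16*a (w(a, b) = -2 + ((-5 + 1)²*a - 9) = -2 + ((-4)²*a - 9) = -2 + (16*a - 9) = -2 + (-9 + 16*a) = -11 + 16*a)
(w(19, 106) + U(-110)) + (-196 - 1*3817) = ((-11 + 16*19) - 16) + (-196 - 1*3817) = ((-11 + 304) - 16) + (-196 - 3817) = (293 - 16) - 4013 = 277 - 4013 = -3736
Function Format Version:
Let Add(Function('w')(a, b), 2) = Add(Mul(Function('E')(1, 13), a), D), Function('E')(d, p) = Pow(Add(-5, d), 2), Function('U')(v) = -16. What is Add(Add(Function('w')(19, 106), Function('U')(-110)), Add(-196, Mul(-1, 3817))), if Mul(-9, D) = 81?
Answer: -3736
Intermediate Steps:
D = -9 (D = Mul(Rational(-1, 9), 81) = -9)
Function('w')(a, b) = Add(-11, Mul(16, a)) (Function('w')(a, b) = Add(-2, Add(Mul(Pow(Add(-5, 1), 2), a), -9)) = Add(-2, Add(Mul(Pow(-4, 2), a), -9)) = Add(-2, Add(Mul(16, a), -9)) = Add(-2, Add(-9, Mul(16, a))) = Add(-11, Mul(16, a)))
Add(Add(Function('w')(19, 106), Function('U')(-110)), Add(-196, Mul(-1, 3817))) = Add(Add(Add(-11, Mul(16, 19)), -16), Add(-196, Mul(-1, 3817))) = Add(Add(Add(-11, 304), -16), Add(-196, -3817)) = Add(Add(293, -16), -4013) = Add(277, -4013) = -3736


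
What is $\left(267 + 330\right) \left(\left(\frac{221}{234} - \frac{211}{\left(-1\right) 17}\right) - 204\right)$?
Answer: $- \frac{11609063}{102} \approx -1.1381 \cdot 10^{5}$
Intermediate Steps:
$\left(267 + 330\right) \left(\left(\frac{221}{234} - \frac{211}{\left(-1\right) 17}\right) - 204\right) = 597 \left(\left(221 \cdot \frac{1}{234} - \frac{211}{-17}\right) - 204\right) = 597 \left(\left(\frac{17}{18} - - \frac{211}{17}\right) - 204\right) = 597 \left(\left(\frac{17}{18} + \frac{211}{17}\right) - 204\right) = 597 \left(\frac{4087}{306} - 204\right) = 597 \left(- \frac{58337}{306}\right) = - \frac{11609063}{102}$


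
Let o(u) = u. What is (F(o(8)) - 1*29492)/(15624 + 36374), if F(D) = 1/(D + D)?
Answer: -471871/831968 ≈ -0.56717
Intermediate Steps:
F(D) = 1/(2*D)
(F(o(8)) - 1*29492)/(15624 + 36374) = ((½)/8 - 1*29492)/(15624 + 36374) = ((½)*(⅛) - 29492)/51998 = (1/16 - 29492)*(1/51998) = -471871/16*1/51998 = -471871/831968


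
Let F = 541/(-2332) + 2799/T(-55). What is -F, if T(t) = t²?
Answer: -444613/641300 ≈ -0.69330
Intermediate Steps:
F = 444613/641300 (F = 541/(-2332) + 2799/((-55)²) = 541*(-1/2332) + 2799/3025 = -541/2332 + 2799*(1/3025) = -541/2332 + 2799/3025 = 444613/641300 ≈ 0.69330)
-F = -1*444613/641300 = -444613/641300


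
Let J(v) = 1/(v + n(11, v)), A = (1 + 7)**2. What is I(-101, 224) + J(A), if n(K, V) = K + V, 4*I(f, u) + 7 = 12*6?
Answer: 9039/556 ≈ 16.257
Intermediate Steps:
I(f, u) = 65/4 (I(f, u) = -7/4 + (12*6)/4 = -7/4 + (1/4)*72 = -7/4 + 18 = 65/4)
A = 64 (A = 8**2 = 64)
J(v) = 1/(11 + 2*v) (J(v) = 1/(v + (11 + v)) = 1/(11 + 2*v))
I(-101, 224) + J(A) = 65/4 + 1/(11 + 2*64) = 65/4 + 1/(11 + 128) = 65/4 + 1/139 = 9039/556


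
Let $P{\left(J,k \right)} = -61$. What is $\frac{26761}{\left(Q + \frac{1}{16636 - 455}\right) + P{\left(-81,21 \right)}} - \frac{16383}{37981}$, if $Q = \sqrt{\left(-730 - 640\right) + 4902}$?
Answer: $- \frac{4058546631524803331}{469852560803697} - \frac{7006692429121 \sqrt{883}}{24741452874} \approx -17053.0$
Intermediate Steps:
$Q = 2 \sqrt{883}$ ($Q = \sqrt{-1370 + 4902} = \sqrt{3532} = 2 \sqrt{883} \approx 59.431$)
$\frac{26761}{\left(Q + \frac{1}{16636 - 455}\right) + P{\left(-81,21 \right)}} - \frac{16383}{37981} = \frac{26761}{\left(2 \sqrt{883} + \frac{1}{16636 - 455}\right) - 61} - \frac{16383}{37981} = \frac{26761}{\left(2 \sqrt{883} + \frac{1}{16181}\right) - 61} - \frac{16383}{37981} = \frac{26761}{\left(\frac{1}{16181} + 2 \sqrt{883}\right) - 61} - \frac{16383}{37981} = \frac{26761}{- \frac{987040}{16181} + 2 \sqrt{883}} - \frac{16383}{37981} = - \frac{16383}{37981} + \frac{26761}{- \frac{987040}{16181} + 2 \sqrt{883}}$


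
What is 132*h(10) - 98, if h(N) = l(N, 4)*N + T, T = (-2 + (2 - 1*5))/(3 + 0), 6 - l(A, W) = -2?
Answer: 10242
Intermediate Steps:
l(A, W) = 8 (l(A, W) = 6 - 1*(-2) = 6 + 2 = 8)
T = -5/3 (T = (-2 + (2 - 5))/3 = (-2 - 3)*(⅓) = -5*⅓ = -5/3 ≈ -1.6667)
h(N) = -5/3 + 8*N (h(N) = 8*N - 5/3 = -5/3 + 8*N)
132*h(10) - 98 = 132*(-5/3 + 8*10) - 98 = 132*(-5/3 + 80) - 98 = 132*(235/3) - 98 = 10340 - 98 = 10242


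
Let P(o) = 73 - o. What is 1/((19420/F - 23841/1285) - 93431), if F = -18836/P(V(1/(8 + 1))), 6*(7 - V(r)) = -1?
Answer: -36306390/3395280204329 ≈ -1.0693e-5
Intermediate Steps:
V(r) = 43/6 (V(r) = 7 - ⅙*(-1) = 7 + ⅙ = 43/6)
F = -113016/395 (F = -18836/(73 - 1*43/6) = -18836/(73 - 43/6) = -18836/395/6 = -18836*6/395 = -113016/395 ≈ -286.12)
1/((19420/F - 23841/1285) - 93431) = 1/((19420/(-113016/395) - 23841/1285) - 93431) = 1/((19420*(-395/113016) - 23841*1/1285) - 93431) = 1/((-1917725/28254 - 23841/1285) - 93431) = 1/(-3137880239/36306390 - 93431) = 1/(-3395280204329/36306390) = -36306390/3395280204329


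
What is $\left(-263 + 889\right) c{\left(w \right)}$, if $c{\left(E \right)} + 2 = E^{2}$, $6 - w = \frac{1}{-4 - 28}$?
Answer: $\frac{11017913}{512} \approx 21519.0$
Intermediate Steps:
$w = \frac{193}{32}$ ($w = 6 - \frac{1}{-4 - 28} = 6 - \frac{1}{-32} = 6 - - \frac{1}{32} = 6 + \frac{1}{32} = \frac{193}{32} \approx 6.0313$)
$c{\left(E \right)} = -2 + E^{2}$
$\left(-263 + 889\right) c{\left(w \right)} = \left(-263 + 889\right) \left(-2 + \left(\frac{193}{32}\right)^{2}\right) = 626 \left(-2 + \frac{37249}{1024}\right) = 626 \cdot \frac{35201}{1024} = \frac{11017913}{512}$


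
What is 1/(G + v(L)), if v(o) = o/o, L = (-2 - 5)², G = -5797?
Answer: -1/5796 ≈ -0.00017253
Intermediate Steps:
L = 49 (L = (-7)² = 49)
v(o) = 1
1/(G + v(L)) = 1/(-5797 + 1) = 1/(-5796) = -1/5796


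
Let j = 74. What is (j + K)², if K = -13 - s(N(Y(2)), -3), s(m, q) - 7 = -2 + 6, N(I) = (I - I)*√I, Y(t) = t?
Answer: 2500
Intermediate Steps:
N(I) = 0 (N(I) = 0*√I = 0)
s(m, q) = 11 (s(m, q) = 7 + (-2 + 6) = 7 + 4 = 11)
K = -24 (K = -13 - 1*11 = -13 - 11 = -24)
(j + K)² = (74 - 24)² = 50² = 2500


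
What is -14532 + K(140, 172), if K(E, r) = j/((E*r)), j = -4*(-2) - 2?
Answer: -174965277/12040 ≈ -14532.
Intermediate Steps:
j = 6 (j = 8 - 2 = 6)
K(E, r) = 6/(E*r) (K(E, r) = 6/((E*r)) = 6*(1/(E*r)) = 6/(E*r))
-14532 + K(140, 172) = -14532 + 6/(140*172) = -14532 + 6*(1/140)*(1/172) = -14532 + 3/12040 = -174965277/12040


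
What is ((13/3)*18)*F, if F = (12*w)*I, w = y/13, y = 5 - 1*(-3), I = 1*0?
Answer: 0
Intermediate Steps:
I = 0
y = 8 (y = 5 + 3 = 8)
w = 8/13 ≈ 0.61539
F = 0 (F = (12*(8/13))*0 = (96/13)*0 = 0)
((13/3)*18)*F = ((13/3)*18)*0 = 78*0 = 0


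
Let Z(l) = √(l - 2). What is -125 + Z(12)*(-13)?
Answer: -125 - 13*√10 ≈ -166.11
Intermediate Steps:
Z(l) = √(-2 + l)
-125 + Z(12)*(-13) = -125 + √(-2 + 12)*(-13) = -125 + √10*(-13) = -125 - 13*√10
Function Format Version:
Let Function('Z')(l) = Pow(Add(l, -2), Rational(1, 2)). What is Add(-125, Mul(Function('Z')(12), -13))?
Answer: Add(-125, Mul(-13, Pow(10, Rational(1, 2)))) ≈ -166.11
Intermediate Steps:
Function('Z')(l) = Pow(Add(-2, l), Rational(1, 2))
Add(-125, Mul(Function('Z')(12), -13)) = Add(-125, Mul(Pow(Add(-2, 12), Rational(1, 2)), -13)) = Add(-125, Mul(Pow(10, Rational(1, 2)), -13)) = Add(-125, Mul(-13, Pow(10, Rational(1, 2))))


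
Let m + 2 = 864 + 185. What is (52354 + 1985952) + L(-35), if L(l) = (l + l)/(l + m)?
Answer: 1031382801/506 ≈ 2.0383e+6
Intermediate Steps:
m = 1047 (m = -2 + (864 + 185) = -2 + 1049 = 1047)
L(l) = 2*l/(1047 + l) (L(l) = (l + l)/(l + 1047) = (2*l)/(1047 + l) = 2*l/(1047 + l))
(52354 + 1985952) + L(-35) = (52354 + 1985952) + 2*(-35)/(1047 - 35) = 2038306 + 2*(-35)/1012 = 2038306 + 2*(-35)*(1/1012) = 2038306 - 35/506 = 1031382801/506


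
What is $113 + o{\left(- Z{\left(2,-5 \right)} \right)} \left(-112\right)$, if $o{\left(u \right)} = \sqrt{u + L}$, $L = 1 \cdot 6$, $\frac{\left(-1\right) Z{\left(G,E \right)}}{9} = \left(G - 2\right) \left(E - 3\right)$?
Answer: $113 - 112 \sqrt{6} \approx -161.34$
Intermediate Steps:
$Z{\left(G,E \right)} = - 9 \left(-3 + E\right) \left(-2 + G\right)$ ($Z{\left(G,E \right)} = - 9 \left(G - 2\right) \left(E - 3\right) = - 9 \left(-2 + G\right) \left(-3 + E\right) = - 9 \left(-3 + E\right) \left(-2 + G\right)$)
$L = 6$
$o{\left(u \right)} = \sqrt{6 + u}$ ($o{\left(u \right)} = \sqrt{u + 6} = \sqrt{6 + u}$)
$113 + o{\left(- Z{\left(2,-5 \right)} \right)} \left(-112\right) = 113 + \sqrt{6 - \left(-54 + 18 \left(-5\right) + 27 \cdot 2 - \left(-45\right) 2\right)} \left(-112\right) = 113 + \sqrt{6 - \left(-54 - 90 + 54 + 90\right)} \left(-112\right) = 113 + \sqrt{6 - 0} \left(-112\right) = 113 + \sqrt{6 + 0} \left(-112\right) = 113 + \sqrt{6} \left(-112\right) = 113 - 112 \sqrt{6}$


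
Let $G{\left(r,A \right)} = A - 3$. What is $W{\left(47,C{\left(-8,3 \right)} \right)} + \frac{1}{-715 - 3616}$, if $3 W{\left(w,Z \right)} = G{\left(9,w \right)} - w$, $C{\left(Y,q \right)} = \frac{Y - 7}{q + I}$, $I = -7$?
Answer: $- \frac{4332}{4331} \approx -1.0002$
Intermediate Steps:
$G{\left(r,A \right)} = -3 + A$
$C{\left(Y,q \right)} = \frac{-7 + Y}{-7 + q}$ ($C{\left(Y,q \right)} = \frac{Y - 7}{q - 7} = \frac{-7 + Y}{-7 + q}$)
$W{\left(w,Z \right)} = -1$ ($W{\left(w,Z \right)} = \frac{\left(-3 + w\right) - w}{3} = \frac{1}{3} \left(-3\right) = -1$)
$W{\left(47,C{\left(-8,3 \right)} \right)} + \frac{1}{-715 - 3616} = -1 + \frac{1}{-715 - 3616} = -1 + \frac{1}{-4331} = -1 - \frac{1}{4331} = - \frac{4332}{4331}$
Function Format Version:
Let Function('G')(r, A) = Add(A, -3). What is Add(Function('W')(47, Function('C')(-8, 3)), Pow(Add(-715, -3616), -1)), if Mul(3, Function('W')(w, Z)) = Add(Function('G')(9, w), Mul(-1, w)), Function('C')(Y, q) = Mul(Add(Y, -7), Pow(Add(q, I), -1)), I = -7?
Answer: Rational(-4332, 4331) ≈ -1.0002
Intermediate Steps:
Function('G')(r, A) = Add(-3, A)
Function('C')(Y, q) = Mul(Pow(Add(-7, q), -1), Add(-7, Y)) (Function('C')(Y, q) = Mul(Add(Y, -7), Pow(Add(q, -7), -1)) = Mul(Add(-7, Y), Pow(Add(-7, q), -1)) = Mul(Pow(Add(-7, q), -1), Add(-7, Y)))
Function('W')(w, Z) = -1 (Function('W')(w, Z) = Mul(Rational(1, 3), Add(Add(-3, w), Mul(-1, w))) = Mul(Rational(1, 3), -3) = -1)
Add(Function('W')(47, Function('C')(-8, 3)), Pow(Add(-715, -3616), -1)) = Add(-1, Pow(Add(-715, -3616), -1)) = Add(-1, Pow(-4331, -1)) = Add(-1, Rational(-1, 4331)) = Rational(-4332, 4331)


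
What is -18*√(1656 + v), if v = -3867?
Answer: -18*I*√2211 ≈ -846.38*I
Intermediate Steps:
-18*√(1656 + v) = -18*√(1656 - 3867) = -18*I*√2211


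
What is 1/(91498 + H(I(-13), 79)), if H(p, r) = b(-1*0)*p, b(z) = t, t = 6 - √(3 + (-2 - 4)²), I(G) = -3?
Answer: 91480/8368590049 - 3*√39/8368590049 ≈ 1.0929e-5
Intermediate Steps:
t = 6 - √39 (t = 6 - √(3 + (-6)²) = 6 - √(3 + 36) = 6 - √39 ≈ -0.24500)
b(z) = 6 - √39
H(p, r) = p*(6 - √39) (H(p, r) = (6 - √39)*p = p*(6 - √39))
1/(91498 + H(I(-13), 79)) = 1/(91498 - 3*(6 - √39)) = 1/(91498 + (-18 + 3*√39)) = 1/(91480 + 3*√39)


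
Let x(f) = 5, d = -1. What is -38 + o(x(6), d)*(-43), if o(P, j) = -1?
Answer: 5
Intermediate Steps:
-38 + o(x(6), d)*(-43) = -38 - 1*(-43) = -38 + 43 = 5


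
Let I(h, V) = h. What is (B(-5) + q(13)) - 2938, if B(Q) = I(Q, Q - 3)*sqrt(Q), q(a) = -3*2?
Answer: -2944 - 5*I*sqrt(5) ≈ -2944.0 - 11.18*I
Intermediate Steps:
q(a) = -6
B(Q) = Q**(3/2) (B(Q) = Q*sqrt(Q) = Q**(3/2))
(B(-5) + q(13)) - 2938 = ((-5)**(3/2) - 6) - 2938 = (-5*I*sqrt(5) - 6) - 2938 = (-6 - 5*I*sqrt(5)) - 2938 = -2944 - 5*I*sqrt(5)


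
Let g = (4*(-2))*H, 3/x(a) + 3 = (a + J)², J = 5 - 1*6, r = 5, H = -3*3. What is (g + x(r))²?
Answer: 881721/169 ≈ 5217.3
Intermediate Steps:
H = -9
J = -1 (J = 5 - 6 = -1)
x(a) = 3/(-3 + (-1 + a)²) (x(a) = 3/(-3 + (a - 1)²) = 3/(-3 + (-1 + a)²))
g = 72 (g = (4*(-2))*(-9) = -8*(-9) = 72)
(g + x(r))² = (72 + 3/(-3 + (-1 + 5)²))² = (72 + 3/(-3 + 4²))² = (72 + 3/(-3 + 16))² = (72 + 3/13)² = (939/13)² = 881721/169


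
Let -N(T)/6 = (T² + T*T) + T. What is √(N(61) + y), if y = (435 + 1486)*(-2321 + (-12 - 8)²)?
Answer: I*√3735259 ≈ 1932.7*I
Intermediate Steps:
N(T) = -12*T² - 6*T (N(T) = -6*((T² + T*T) + T) = -6*((T² + T²) + T) = -6*(2*T² + T) = -6*(T + 2*T²) = -12*T² - 6*T)
y = -3690241 (y = 1921*(-2321 + (-20)²) = 1921*(-2321 + 400) = 1921*(-1921) = -3690241)
√(N(61) + y) = √(-6*61*(1 + 2*61) - 3690241) = √(-6*61*(1 + 122) - 3690241) = √(-6*61*123 - 3690241) = √(-45018 - 3690241) = √(-3735259) = I*√3735259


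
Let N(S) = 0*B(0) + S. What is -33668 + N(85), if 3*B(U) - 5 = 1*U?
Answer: -33583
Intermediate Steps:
B(U) = 5/3 + U/3 (B(U) = 5/3 + (1*U)/3 = 5/3 + U/3)
N(S) = S (N(S) = 0*(5/3 + (1/3)*0) + S = 0*(5/3 + 0) + S = 0*(5/3) + S = 0 + S = S)
-33668 + N(85) = -33668 + 85 = -33583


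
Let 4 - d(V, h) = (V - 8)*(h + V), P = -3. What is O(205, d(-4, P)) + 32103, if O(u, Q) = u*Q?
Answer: 15703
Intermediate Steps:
d(V, h) = 4 - (-8 + V)*(V + h) (d(V, h) = 4 - (V - 8)*(h + V) = 4 - (-8 + V)*(V + h))
O(u, Q) = Q*u
O(205, d(-4, P)) + 32103 = (4 - 1*(-4)² + 8*(-4) + 8*(-3) - 1*(-4)*(-3))*205 + 32103 = (4 - 1*16 - 32 - 24 - 12)*205 + 32103 = (4 - 16 - 32 - 24 - 12)*205 + 32103 = -80*205 + 32103 = -16400 + 32103 = 15703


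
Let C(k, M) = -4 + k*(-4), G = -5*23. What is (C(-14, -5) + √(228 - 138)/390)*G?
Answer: -5980 - 23*√10/26 ≈ -5982.8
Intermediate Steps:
G = -115
C(k, M) = -4 - 4*k
(C(-14, -5) + √(228 - 138)/390)*G = ((-4 - 4*(-14)) + √(228 - 138)/390)*(-115) = ((-4 + 56) + √90*(1/390))*(-115) = (52 + (3*√10)*(1/390))*(-115) = (52 + √10/130)*(-115) = -5980 - 23*√10/26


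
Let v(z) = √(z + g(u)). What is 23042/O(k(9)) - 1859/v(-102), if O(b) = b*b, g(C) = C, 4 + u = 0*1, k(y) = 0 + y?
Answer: 23042/81 + 1859*I*√106/106 ≈ 284.47 + 180.56*I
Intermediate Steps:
k(y) = y
u = -4 (u = -4 + 0*1 = -4 + 0 = -4)
v(z) = √(-4 + z) (v(z) = √(z - 4) = √(-4 + z))
O(b) = b²
23042/O(k(9)) - 1859/v(-102) = 23042/(9²) - 1859/√(-4 - 102) = 23042/81 - 1859*(-I*√106/106) = 23042*(1/81) - 1859*(-I*√106/106) = 23042/81 - (-1859)*I*√106/106 = 23042/81 + 1859*I*√106/106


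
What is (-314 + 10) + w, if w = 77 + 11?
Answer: -216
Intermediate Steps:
w = 88
(-314 + 10) + w = (-314 + 10) + 88 = -304 + 88 = -216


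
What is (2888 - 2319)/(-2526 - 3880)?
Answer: -569/6406 ≈ -0.088823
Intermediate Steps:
(2888 - 2319)/(-2526 - 3880) = 569/(-6406) = 569*(-1/6406) = -569/6406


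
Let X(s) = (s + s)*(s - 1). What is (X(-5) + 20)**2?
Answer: 6400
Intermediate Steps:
X(s) = 2*s*(-1 + s) (X(s) = (2*s)*(-1 + s) = 2*s*(-1 + s))
(X(-5) + 20)**2 = (2*(-5)*(-1 - 5) + 20)**2 = (2*(-5)*(-6) + 20)**2 = (60 + 20)**2 = 80**2 = 6400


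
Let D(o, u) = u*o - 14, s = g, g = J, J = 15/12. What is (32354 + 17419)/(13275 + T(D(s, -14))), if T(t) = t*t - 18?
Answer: 66364/18999 ≈ 3.4930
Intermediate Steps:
J = 5/4 (J = 15*(1/12) = 5/4 ≈ 1.2500)
g = 5/4 ≈ 1.2500
s = 5/4 ≈ 1.2500
D(o, u) = -14 + o*u (D(o, u) = o*u - 14 = -14 + o*u)
T(t) = -18 + t² (T(t) = t² - 18 = -18 + t²)
(32354 + 17419)/(13275 + T(D(s, -14))) = (32354 + 17419)/(13275 + (-18 + (-14 + (5/4)*(-14))²)) = 49773/(13275 + (-18 + (-14 - 35/2)²)) = 49773/(13275 + (-18 + (-63/2)²)) = 49773/(13275 + (-18 + 3969/4)) = 49773/(13275 + 3897/4) = 49773/(56997/4) = 49773*(4/56997) = 66364/18999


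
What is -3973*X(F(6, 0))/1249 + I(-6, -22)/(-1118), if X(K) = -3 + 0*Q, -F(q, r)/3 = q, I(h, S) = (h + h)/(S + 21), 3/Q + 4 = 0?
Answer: 6655227/698191 ≈ 9.5321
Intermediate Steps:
Q = -3/4 (Q = 3/(-4 + 0) = 3/(-4) = 3*(-1/4) = -3/4 ≈ -0.75000)
I(h, S) = 2*h/(21 + S) (I(h, S) = (2*h)/(21 + S) = 2*h/(21 + S))
F(q, r) = -3*q
X(K) = -3 (X(K) = -3 + 0*(-3/4) = -3 + 0 = -3)
-3973*X(F(6, 0))/1249 + I(-6, -22)/(-1118) = -3973/(1249/(-3)) + (2*(-6)/(21 - 22))/(-1118) = -3973/(1249*(-1/3)) + (2*(-6)/(-1))*(-1/1118) = -3973/(-1249/3) + (2*(-6)*(-1))*(-1/1118) = -3973*(-3/1249) + 12*(-1/1118) = 11919/1249 - 6/559 = 6655227/698191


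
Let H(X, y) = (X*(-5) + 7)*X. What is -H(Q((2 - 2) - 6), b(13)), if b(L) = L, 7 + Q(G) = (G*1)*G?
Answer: 4002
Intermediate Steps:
Q(G) = -7 + G² (Q(G) = -7 + (G*1)*G = -7 + G*G = -7 + G²)
H(X, y) = X*(7 - 5*X) (H(X, y) = (-5*X + 7)*X = (7 - 5*X)*X = X*(7 - 5*X))
-H(Q((2 - 2) - 6), b(13)) = -(-7 + ((2 - 2) - 6)²)*(7 - 5*(-7 + ((2 - 2) - 6)²)) = -(-7 + (0 - 6)²)*(7 - 5*(-7 + (0 - 6)²)) = -(-7 + (-6)²)*(7 - 5*(-7 + (-6)²)) = -(-7 + 36)*(7 - 5*(-7 + 36)) = -29*(7 - 5*29) = -29*(7 - 145) = -29*(-138) = -1*(-4002) = 4002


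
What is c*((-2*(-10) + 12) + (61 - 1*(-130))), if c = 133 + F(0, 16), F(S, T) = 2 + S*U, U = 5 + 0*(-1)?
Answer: 30105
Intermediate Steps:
U = 5 (U = 5 + 0 = 5)
F(S, T) = 2 + 5*S (F(S, T) = 2 + S*5 = 2 + 5*S)
c = 135 (c = 133 + (2 + 5*0) = 133 + (2 + 0) = 133 + 2 = 135)
c*((-2*(-10) + 12) + (61 - 1*(-130))) = 135*((-2*(-10) + 12) + (61 - 1*(-130))) = 135*((20 + 12) + (61 + 130)) = 135*(32 + 191) = 135*223 = 30105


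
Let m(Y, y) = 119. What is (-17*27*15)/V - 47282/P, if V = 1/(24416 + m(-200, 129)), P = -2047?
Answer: -345786306043/2047 ≈ -1.6892e+8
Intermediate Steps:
V = 1/24535 (V = 1/(24416 + 119) = 1/24535 ≈ 4.0758e-5)
(-17*27*15)/V - 47282/P = (-17*27*15)/(1/24535) - 47282/(-2047) = -459*15*24535 - 47282*(-1/2047) = -6885*24535 + 47282/2047 = -168923475 + 47282/2047 = -345786306043/2047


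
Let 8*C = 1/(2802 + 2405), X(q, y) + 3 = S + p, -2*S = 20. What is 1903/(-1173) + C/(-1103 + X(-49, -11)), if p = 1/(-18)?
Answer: -796241266433/490799260716 ≈ -1.6223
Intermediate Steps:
p = -1/18 ≈ -0.055556
S = -10 (S = -1/2*20 = -10)
X(q, y) = -235/18 (X(q, y) = -3 + (-10 - 1/18) = -3 - 181/18 = -235/18)
C = 1/41656 (C = 1/(8*(2802 + 2405)) = (1/8)/5207 = (1/8)*(1/5207) = 1/41656 ≈ 2.4006e-5)
1903/(-1173) + C/(-1103 + X(-49, -11)) = 1903/(-1173) + 1/(41656*(-1103 - 235/18)) = 1903*(-1/1173) + 1/(41656*(-20089/18)) = -1903/1173 + (1/41656)*(-18/20089) = -1903/1173 - 9/418413692 = -796241266433/490799260716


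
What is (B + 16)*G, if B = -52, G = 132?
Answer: -4752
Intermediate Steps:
(B + 16)*G = (-52 + 16)*132 = -36*132 = -4752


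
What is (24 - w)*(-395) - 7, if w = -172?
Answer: -77427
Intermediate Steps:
(24 - w)*(-395) - 7 = (24 - 1*(-172))*(-395) - 7 = (24 + 172)*(-395) - 7 = 196*(-395) - 7 = -77420 - 7 = -77427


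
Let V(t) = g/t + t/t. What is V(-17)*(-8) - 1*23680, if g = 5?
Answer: -402656/17 ≈ -23686.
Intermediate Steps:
V(t) = 1 + 5/t (V(t) = 5/t + t/t = 5/t + 1 = 1 + 5/t)
V(-17)*(-8) - 1*23680 = ((5 - 17)/(-17))*(-8) - 1*23680 = -1/17*(-12)*(-8) - 23680 = (12/17)*(-8) - 23680 = -96/17 - 23680 = -402656/17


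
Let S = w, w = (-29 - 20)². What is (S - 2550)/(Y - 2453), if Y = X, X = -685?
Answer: 149/3138 ≈ 0.047482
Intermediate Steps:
w = 2401 (w = (-49)² = 2401)
Y = -685
S = 2401
(S - 2550)/(Y - 2453) = (2401 - 2550)/(-685 - 2453) = -149/(-3138) = -149*(-1/3138) = 149/3138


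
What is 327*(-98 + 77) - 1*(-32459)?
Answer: 25592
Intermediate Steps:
327*(-98 + 77) - 1*(-32459) = 327*(-21) + 32459 = -6867 + 32459 = 25592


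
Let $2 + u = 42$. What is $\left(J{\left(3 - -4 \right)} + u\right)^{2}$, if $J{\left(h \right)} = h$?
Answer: $2209$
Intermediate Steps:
$u = 40$ ($u = -2 + 42 = 40$)
$\left(J{\left(3 - -4 \right)} + u\right)^{2} = \left(\left(3 - -4\right) + 40\right)^{2} = \left(\left(3 + 4\right) + 40\right)^{2} = \left(7 + 40\right)^{2} = 47^{2} = 2209$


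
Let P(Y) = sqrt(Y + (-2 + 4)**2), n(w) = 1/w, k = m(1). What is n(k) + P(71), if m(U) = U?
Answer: 1 + 5*sqrt(3) ≈ 9.6602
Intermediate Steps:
k = 1
P(Y) = sqrt(4 + Y) (P(Y) = sqrt(Y + 2**2) = sqrt(Y + 4) = sqrt(4 + Y))
n(k) + P(71) = 1/1 + sqrt(4 + 71) = 1 + sqrt(75) = 1 + 5*sqrt(3)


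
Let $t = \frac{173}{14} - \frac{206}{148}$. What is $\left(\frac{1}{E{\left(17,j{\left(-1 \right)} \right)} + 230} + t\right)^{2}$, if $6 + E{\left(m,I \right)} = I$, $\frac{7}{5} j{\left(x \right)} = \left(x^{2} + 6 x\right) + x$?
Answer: $\frac{19094566491289}{158676348964} \approx 120.34$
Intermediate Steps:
$j{\left(x \right)} = 5 x + \frac{5 x^{2}}{7}$ ($j{\left(x \right)} = \frac{5 \left(\left(x^{2} + 6 x\right) + x\right)}{7} = \frac{5 \left(x^{2} + 7 x\right)}{7} = 5 x + \frac{5 x^{2}}{7}$)
$E{\left(m,I \right)} = -6 + I$
$t = \frac{2840}{259}$ ($t = 173 \cdot \frac{1}{14} - \frac{103}{74} = \frac{173}{14} - \frac{103}{74} = \frac{2840}{259} \approx 10.965$)
$\left(\frac{1}{E{\left(17,j{\left(-1 \right)} \right)} + 230} + t\right)^{2} = \left(\frac{1}{\left(-6 + \frac{5}{7} \left(-1\right) \left(7 - 1\right)\right) + 230} + \frac{2840}{259}\right)^{2} = \left(\frac{1}{\left(-6 + \frac{5}{7} \left(-1\right) 6\right) + 230} + \frac{2840}{259}\right)^{2} = \left(\frac{1}{\left(-6 - \frac{30}{7}\right) + 230} + \frac{2840}{259}\right)^{2} = \left(\frac{1}{- \frac{72}{7} + 230} + \frac{2840}{259}\right)^{2} = \left(\frac{1}{\frac{1538}{7}} + \frac{2840}{259}\right)^{2} = \left(\frac{7}{1538} + \frac{2840}{259}\right)^{2} = \left(\frac{4369733}{398342}\right)^{2} = \frac{19094566491289}{158676348964}$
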